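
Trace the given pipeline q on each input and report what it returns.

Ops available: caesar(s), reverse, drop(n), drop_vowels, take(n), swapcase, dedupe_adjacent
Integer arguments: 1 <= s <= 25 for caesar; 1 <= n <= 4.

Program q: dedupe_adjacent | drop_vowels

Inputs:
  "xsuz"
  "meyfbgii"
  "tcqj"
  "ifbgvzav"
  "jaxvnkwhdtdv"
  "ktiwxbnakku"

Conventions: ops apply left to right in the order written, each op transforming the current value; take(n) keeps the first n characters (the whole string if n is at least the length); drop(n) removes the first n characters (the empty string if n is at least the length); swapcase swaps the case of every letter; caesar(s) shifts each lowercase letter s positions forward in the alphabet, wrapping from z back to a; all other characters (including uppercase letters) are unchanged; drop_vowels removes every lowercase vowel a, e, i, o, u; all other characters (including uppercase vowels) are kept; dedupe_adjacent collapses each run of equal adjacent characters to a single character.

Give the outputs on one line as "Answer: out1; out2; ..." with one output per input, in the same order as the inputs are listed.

Execution, op by op:
  "xsuz" -> "xsuz" -> "xsz"
  "meyfbgii" -> "meyfbgi" -> "myfbg"
  "tcqj" -> "tcqj" -> "tcqj"
  "ifbgvzav" -> "ifbgvzav" -> "fbgvzv"
  "jaxvnkwhdtdv" -> "jaxvnkwhdtdv" -> "jxvnkwhdtdv"
  "ktiwxbnakku" -> "ktiwxbnaku" -> "ktwxbnk"

"xsz"; "myfbg"; "tcqj"; "fbgvzv"; "jxvnkwhdtdv"; "ktwxbnk"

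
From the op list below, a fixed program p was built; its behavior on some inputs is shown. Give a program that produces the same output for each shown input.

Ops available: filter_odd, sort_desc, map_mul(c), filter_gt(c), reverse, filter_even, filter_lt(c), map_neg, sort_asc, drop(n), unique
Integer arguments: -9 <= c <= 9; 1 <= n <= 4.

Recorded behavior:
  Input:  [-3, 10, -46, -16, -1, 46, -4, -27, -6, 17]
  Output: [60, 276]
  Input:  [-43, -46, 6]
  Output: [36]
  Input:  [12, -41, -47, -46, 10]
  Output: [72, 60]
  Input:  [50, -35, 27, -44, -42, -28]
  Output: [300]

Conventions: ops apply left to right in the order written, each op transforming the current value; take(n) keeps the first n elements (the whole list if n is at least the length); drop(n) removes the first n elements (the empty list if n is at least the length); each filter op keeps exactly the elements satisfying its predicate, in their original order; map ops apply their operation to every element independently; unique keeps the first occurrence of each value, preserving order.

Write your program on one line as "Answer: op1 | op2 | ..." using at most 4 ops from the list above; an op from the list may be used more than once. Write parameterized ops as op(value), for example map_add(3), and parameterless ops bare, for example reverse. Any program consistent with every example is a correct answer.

map_neg | filter_lt(4) | filter_even | map_mul(-6)

Check, running the answer program on each example:
  [-3, 10, -46, -16, -1, 46, -4, -27, -6, 17] -> [3, -10, 46, 16, 1, -46, 4, 27, 6, -17] -> [3, -10, 1, -46, -17] -> [-10, -46] -> [60, 276]
  [-43, -46, 6] -> [43, 46, -6] -> [-6] -> [-6] -> [36]
  [12, -41, -47, -46, 10] -> [-12, 41, 47, 46, -10] -> [-12, -10] -> [-12, -10] -> [72, 60]
  [50, -35, 27, -44, -42, -28] -> [-50, 35, -27, 44, 42, 28] -> [-50, -27] -> [-50] -> [300]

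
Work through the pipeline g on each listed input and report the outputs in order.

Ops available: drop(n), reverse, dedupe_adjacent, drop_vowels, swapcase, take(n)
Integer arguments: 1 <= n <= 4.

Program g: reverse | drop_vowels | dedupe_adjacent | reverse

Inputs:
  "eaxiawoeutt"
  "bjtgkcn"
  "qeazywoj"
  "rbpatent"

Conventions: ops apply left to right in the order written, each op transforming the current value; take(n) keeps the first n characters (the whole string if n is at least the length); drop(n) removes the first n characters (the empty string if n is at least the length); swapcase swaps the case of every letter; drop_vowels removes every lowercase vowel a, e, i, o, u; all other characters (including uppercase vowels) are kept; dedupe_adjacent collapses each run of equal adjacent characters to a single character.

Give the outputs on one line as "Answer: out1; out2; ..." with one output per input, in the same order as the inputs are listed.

Execution, op by op:
  "eaxiawoeutt" -> "ttueowaixae" -> "ttwx" -> "twx" -> "xwt"
  "bjtgkcn" -> "nckgtjb" -> "nckgtjb" -> "nckgtjb" -> "bjtgkcn"
  "qeazywoj" -> "jowyzaeq" -> "jwyzq" -> "jwyzq" -> "qzywj"
  "rbpatent" -> "tnetapbr" -> "tntpbr" -> "tntpbr" -> "rbptnt"

"xwt"; "bjtgkcn"; "qzywj"; "rbptnt"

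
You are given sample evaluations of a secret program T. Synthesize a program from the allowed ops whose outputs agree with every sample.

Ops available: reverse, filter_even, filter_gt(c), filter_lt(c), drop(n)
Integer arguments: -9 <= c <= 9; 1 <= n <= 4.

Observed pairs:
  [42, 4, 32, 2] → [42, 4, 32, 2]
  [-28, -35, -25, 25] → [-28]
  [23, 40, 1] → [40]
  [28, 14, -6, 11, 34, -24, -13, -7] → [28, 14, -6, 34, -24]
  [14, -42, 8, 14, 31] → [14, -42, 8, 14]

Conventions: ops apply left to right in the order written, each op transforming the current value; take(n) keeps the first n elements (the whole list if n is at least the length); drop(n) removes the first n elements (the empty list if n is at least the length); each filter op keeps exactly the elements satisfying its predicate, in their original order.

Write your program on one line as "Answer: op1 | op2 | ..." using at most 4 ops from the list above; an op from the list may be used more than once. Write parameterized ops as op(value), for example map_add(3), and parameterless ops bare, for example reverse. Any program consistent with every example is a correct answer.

reverse | filter_even | reverse

Check, running the answer program on each example:
  [42, 4, 32, 2] -> [2, 32, 4, 42] -> [2, 32, 4, 42] -> [42, 4, 32, 2]
  [-28, -35, -25, 25] -> [25, -25, -35, -28] -> [-28] -> [-28]
  [23, 40, 1] -> [1, 40, 23] -> [40] -> [40]
  [28, 14, -6, 11, 34, -24, -13, -7] -> [-7, -13, -24, 34, 11, -6, 14, 28] -> [-24, 34, -6, 14, 28] -> [28, 14, -6, 34, -24]
  [14, -42, 8, 14, 31] -> [31, 14, 8, -42, 14] -> [14, 8, -42, 14] -> [14, -42, 8, 14]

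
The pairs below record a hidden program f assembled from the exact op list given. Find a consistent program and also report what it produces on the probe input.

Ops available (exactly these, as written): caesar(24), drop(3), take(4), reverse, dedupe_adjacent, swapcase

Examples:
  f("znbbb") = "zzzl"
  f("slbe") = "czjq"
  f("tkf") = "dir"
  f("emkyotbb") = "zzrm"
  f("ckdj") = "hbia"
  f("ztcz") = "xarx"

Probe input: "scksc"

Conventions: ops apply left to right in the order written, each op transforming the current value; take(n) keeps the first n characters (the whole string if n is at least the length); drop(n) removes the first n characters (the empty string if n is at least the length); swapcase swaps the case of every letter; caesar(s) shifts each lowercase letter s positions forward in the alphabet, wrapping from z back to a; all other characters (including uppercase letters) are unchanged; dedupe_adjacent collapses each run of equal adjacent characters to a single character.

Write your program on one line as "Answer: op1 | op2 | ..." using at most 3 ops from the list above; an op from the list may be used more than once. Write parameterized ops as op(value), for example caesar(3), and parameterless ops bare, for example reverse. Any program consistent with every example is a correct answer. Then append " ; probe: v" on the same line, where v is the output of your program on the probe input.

caesar(24) | reverse | take(4) ; probe: "aqia"

Check, running the answer program on each example:
  "znbbb" -> "xlzzz" -> "zzzlx" -> "zzzl"
  "slbe" -> "qjzc" -> "czjq" -> "czjq"
  "tkf" -> "rid" -> "dir" -> "dir"
  "emkyotbb" -> "ckiwmrzz" -> "zzrmwikc" -> "zzrm"
  "ckdj" -> "aibh" -> "hbia" -> "hbia"
  "ztcz" -> "xrax" -> "xarx" -> "xarx"
  probe: "scksc" -> "qaiqa" -> "aqiaq" -> "aqia"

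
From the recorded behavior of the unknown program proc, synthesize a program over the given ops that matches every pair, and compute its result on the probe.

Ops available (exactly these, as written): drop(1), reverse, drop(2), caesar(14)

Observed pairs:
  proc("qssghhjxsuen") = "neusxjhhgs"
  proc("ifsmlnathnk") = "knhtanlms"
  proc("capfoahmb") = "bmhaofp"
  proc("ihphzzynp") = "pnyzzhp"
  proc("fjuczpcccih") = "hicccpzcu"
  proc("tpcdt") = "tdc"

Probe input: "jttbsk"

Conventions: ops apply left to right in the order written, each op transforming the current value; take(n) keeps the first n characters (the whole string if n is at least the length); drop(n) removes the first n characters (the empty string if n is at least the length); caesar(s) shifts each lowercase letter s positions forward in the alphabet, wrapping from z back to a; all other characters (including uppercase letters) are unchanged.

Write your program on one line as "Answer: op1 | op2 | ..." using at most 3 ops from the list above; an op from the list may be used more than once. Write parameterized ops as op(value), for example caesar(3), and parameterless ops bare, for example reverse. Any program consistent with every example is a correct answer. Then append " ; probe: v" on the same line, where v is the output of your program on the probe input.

drop(2) | reverse ; probe: "ksbt"

Check, running the answer program on each example:
  "qssghhjxsuen" -> "sghhjxsuen" -> "neusxjhhgs"
  "ifsmlnathnk" -> "smlnathnk" -> "knhtanlms"
  "capfoahmb" -> "pfoahmb" -> "bmhaofp"
  "ihphzzynp" -> "phzzynp" -> "pnyzzhp"
  "fjuczpcccih" -> "uczpcccih" -> "hicccpzcu"
  "tpcdt" -> "cdt" -> "tdc"
  probe: "jttbsk" -> "tbsk" -> "ksbt"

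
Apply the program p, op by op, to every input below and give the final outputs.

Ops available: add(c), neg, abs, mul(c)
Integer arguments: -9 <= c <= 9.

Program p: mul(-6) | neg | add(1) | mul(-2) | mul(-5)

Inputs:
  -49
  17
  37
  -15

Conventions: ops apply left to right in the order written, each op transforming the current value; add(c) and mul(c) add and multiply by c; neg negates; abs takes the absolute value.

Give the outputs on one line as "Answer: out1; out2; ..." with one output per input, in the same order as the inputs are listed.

-2930; 1030; 2230; -890

Execution, op by op:
  -49 -> 294 -> -294 -> -293 -> 586 -> -2930
  17 -> -102 -> 102 -> 103 -> -206 -> 1030
  37 -> -222 -> 222 -> 223 -> -446 -> 2230
  -15 -> 90 -> -90 -> -89 -> 178 -> -890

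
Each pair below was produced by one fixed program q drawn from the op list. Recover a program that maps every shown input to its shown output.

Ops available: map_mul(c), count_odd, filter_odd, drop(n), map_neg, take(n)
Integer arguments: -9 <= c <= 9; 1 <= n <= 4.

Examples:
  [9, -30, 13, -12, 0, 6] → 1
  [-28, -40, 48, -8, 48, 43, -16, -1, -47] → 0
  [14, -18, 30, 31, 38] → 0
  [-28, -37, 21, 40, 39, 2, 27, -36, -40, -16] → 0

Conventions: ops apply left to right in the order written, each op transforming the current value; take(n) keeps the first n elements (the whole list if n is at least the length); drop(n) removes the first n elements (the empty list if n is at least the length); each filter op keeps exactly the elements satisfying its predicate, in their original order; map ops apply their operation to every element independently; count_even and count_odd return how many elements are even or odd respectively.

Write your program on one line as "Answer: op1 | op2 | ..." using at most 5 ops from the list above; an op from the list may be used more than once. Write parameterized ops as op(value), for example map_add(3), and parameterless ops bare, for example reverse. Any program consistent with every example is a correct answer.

map_mul(-3) | map_mul(-3) | take(1) | count_odd

Check, running the answer program on each example:
  [9, -30, 13, -12, 0, 6] -> [-27, 90, -39, 36, 0, -18] -> [81, -270, 117, -108, 0, 54] -> [81] -> 1
  [-28, -40, 48, -8, 48, 43, -16, -1, -47] -> [84, 120, -144, 24, -144, -129, 48, 3, 141] -> [-252, -360, 432, -72, 432, 387, -144, -9, -423] -> [-252] -> 0
  [14, -18, 30, 31, 38] -> [-42, 54, -90, -93, -114] -> [126, -162, 270, 279, 342] -> [126] -> 0
  [-28, -37, 21, 40, 39, 2, 27, -36, -40, -16] -> [84, 111, -63, -120, -117, -6, -81, 108, 120, 48] -> [-252, -333, 189, 360, 351, 18, 243, -324, -360, -144] -> [-252] -> 0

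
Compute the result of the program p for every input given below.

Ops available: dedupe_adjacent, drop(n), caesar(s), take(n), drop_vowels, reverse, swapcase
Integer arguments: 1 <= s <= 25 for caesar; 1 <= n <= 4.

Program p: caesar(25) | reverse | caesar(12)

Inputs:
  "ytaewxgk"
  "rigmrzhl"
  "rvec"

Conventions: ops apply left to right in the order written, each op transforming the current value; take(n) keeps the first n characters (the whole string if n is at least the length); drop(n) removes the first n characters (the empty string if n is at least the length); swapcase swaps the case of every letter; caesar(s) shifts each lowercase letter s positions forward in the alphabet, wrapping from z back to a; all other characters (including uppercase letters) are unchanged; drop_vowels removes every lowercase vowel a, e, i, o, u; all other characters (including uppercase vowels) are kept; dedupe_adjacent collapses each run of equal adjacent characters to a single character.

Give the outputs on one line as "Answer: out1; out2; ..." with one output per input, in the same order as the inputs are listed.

Execution, op by op:
  "ytaewxgk" -> "xszdvwfj" -> "jfwvdzsx" -> "vrihplej"
  "rigmrzhl" -> "qhflqygk" -> "kgyqlfhq" -> "wskcxrtc"
  "rvec" -> "qudb" -> "bduq" -> "npgc"

"vrihplej"; "wskcxrtc"; "npgc"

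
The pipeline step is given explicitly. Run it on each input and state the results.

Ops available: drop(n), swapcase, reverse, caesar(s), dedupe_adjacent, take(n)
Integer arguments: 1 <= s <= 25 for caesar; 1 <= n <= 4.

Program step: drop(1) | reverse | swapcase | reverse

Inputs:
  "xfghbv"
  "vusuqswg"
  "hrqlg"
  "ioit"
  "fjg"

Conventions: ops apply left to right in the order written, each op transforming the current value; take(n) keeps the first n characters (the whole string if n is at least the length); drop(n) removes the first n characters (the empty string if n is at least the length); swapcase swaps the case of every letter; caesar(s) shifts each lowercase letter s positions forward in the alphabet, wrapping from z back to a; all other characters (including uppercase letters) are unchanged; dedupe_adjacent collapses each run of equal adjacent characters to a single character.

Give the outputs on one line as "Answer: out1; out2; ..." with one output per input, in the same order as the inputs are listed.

Execution, op by op:
  "xfghbv" -> "fghbv" -> "vbhgf" -> "VBHGF" -> "FGHBV"
  "vusuqswg" -> "usuqswg" -> "gwsqusu" -> "GWSQUSU" -> "USUQSWG"
  "hrqlg" -> "rqlg" -> "glqr" -> "GLQR" -> "RQLG"
  "ioit" -> "oit" -> "tio" -> "TIO" -> "OIT"
  "fjg" -> "jg" -> "gj" -> "GJ" -> "JG"

"FGHBV"; "USUQSWG"; "RQLG"; "OIT"; "JG"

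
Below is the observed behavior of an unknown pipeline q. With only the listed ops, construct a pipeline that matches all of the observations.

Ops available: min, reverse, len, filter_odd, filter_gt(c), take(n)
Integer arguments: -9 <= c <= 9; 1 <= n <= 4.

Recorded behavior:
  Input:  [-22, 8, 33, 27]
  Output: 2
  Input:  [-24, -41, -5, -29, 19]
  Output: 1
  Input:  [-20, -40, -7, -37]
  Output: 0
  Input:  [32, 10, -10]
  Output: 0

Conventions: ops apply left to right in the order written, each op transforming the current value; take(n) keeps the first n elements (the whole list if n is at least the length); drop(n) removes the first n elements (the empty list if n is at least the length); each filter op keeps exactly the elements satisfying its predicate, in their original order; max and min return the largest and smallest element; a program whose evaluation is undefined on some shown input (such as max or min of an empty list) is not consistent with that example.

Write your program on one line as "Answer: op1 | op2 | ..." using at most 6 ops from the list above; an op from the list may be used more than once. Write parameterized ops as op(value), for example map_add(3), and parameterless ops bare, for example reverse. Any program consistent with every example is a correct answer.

reverse | take(2) | filter_gt(-3) | filter_odd | len

Check, running the answer program on each example:
  [-22, 8, 33, 27] -> [27, 33, 8, -22] -> [27, 33] -> [27, 33] -> [27, 33] -> 2
  [-24, -41, -5, -29, 19] -> [19, -29, -5, -41, -24] -> [19, -29] -> [19] -> [19] -> 1
  [-20, -40, -7, -37] -> [-37, -7, -40, -20] -> [-37, -7] -> [] -> [] -> 0
  [32, 10, -10] -> [-10, 10, 32] -> [-10, 10] -> [10] -> [] -> 0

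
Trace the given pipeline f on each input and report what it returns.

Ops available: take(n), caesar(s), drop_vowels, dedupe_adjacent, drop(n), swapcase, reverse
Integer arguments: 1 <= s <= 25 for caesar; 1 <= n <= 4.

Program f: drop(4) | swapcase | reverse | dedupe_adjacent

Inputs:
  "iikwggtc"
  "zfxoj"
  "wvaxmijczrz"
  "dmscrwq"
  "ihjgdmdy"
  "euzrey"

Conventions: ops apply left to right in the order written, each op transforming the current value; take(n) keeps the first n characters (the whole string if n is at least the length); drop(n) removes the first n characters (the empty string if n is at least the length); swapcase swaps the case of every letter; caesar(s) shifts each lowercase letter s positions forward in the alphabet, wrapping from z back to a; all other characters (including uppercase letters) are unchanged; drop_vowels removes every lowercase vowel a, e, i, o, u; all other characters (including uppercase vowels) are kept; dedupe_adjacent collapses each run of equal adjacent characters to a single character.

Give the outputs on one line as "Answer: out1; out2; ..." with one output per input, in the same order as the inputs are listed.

Execution, op by op:
  "iikwggtc" -> "ggtc" -> "GGTC" -> "CTGG" -> "CTG"
  "zfxoj" -> "j" -> "J" -> "J" -> "J"
  "wvaxmijczrz" -> "mijczrz" -> "MIJCZRZ" -> "ZRZCJIM" -> "ZRZCJIM"
  "dmscrwq" -> "rwq" -> "RWQ" -> "QWR" -> "QWR"
  "ihjgdmdy" -> "dmdy" -> "DMDY" -> "YDMD" -> "YDMD"
  "euzrey" -> "ey" -> "EY" -> "YE" -> "YE"

"CTG"; "J"; "ZRZCJIM"; "QWR"; "YDMD"; "YE"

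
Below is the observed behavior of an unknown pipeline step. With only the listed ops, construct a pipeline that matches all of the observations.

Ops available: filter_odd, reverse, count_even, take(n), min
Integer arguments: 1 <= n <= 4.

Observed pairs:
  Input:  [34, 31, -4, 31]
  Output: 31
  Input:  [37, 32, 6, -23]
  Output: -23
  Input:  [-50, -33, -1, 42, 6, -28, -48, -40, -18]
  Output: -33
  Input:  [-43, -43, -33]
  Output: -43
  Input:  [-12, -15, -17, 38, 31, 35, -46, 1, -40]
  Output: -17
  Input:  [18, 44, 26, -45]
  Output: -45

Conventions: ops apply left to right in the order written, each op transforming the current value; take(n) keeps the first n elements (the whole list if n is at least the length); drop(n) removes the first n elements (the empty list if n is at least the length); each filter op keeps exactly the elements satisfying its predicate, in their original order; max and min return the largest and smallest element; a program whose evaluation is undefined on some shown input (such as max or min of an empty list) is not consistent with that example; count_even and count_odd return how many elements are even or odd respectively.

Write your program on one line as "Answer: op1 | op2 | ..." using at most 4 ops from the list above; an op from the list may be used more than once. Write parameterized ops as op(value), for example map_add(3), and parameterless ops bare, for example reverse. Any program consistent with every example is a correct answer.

filter_odd | take(2) | min

Check, running the answer program on each example:
  [34, 31, -4, 31] -> [31, 31] -> [31, 31] -> 31
  [37, 32, 6, -23] -> [37, -23] -> [37, -23] -> -23
  [-50, -33, -1, 42, 6, -28, -48, -40, -18] -> [-33, -1] -> [-33, -1] -> -33
  [-43, -43, -33] -> [-43, -43, -33] -> [-43, -43] -> -43
  [-12, -15, -17, 38, 31, 35, -46, 1, -40] -> [-15, -17, 31, 35, 1] -> [-15, -17] -> -17
  [18, 44, 26, -45] -> [-45] -> [-45] -> -45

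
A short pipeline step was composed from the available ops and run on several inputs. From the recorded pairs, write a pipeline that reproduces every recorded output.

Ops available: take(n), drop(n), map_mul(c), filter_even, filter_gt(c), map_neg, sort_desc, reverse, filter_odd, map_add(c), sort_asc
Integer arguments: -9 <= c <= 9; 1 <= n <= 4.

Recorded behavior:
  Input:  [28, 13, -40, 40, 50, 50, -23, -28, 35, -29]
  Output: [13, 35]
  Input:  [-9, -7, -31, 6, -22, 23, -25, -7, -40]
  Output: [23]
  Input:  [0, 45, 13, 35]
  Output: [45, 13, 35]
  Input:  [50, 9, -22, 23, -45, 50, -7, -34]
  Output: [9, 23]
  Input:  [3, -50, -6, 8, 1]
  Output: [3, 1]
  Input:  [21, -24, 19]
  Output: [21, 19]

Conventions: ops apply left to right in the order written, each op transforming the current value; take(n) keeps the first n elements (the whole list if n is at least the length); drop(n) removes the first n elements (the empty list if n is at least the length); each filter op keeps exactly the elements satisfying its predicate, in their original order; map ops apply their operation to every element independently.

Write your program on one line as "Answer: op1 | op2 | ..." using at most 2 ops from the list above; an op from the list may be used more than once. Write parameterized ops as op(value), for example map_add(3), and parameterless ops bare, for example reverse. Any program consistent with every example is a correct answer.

filter_gt(-5) | filter_odd

Check, running the answer program on each example:
  [28, 13, -40, 40, 50, 50, -23, -28, 35, -29] -> [28, 13, 40, 50, 50, 35] -> [13, 35]
  [-9, -7, -31, 6, -22, 23, -25, -7, -40] -> [6, 23] -> [23]
  [0, 45, 13, 35] -> [0, 45, 13, 35] -> [45, 13, 35]
  [50, 9, -22, 23, -45, 50, -7, -34] -> [50, 9, 23, 50] -> [9, 23]
  [3, -50, -6, 8, 1] -> [3, 8, 1] -> [3, 1]
  [21, -24, 19] -> [21, 19] -> [21, 19]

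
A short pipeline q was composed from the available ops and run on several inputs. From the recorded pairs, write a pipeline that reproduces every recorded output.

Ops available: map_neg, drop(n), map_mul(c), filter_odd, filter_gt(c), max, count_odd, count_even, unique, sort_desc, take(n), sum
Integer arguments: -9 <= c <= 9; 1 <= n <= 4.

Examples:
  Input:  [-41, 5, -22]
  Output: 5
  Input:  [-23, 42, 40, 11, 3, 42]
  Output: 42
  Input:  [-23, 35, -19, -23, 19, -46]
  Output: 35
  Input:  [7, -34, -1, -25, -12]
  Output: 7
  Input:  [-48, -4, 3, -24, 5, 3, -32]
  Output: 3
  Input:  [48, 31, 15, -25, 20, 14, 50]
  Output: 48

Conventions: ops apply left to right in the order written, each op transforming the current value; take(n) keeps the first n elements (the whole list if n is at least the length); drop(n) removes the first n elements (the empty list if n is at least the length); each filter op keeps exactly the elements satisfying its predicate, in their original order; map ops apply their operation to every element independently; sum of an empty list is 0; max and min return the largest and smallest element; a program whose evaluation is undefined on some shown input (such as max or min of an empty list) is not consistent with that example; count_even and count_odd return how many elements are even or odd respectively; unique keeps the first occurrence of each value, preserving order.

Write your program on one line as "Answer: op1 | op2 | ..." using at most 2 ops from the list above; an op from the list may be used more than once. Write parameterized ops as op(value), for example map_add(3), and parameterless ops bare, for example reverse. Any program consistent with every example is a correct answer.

take(3) | max

Check, running the answer program on each example:
  [-41, 5, -22] -> [-41, 5, -22] -> 5
  [-23, 42, 40, 11, 3, 42] -> [-23, 42, 40] -> 42
  [-23, 35, -19, -23, 19, -46] -> [-23, 35, -19] -> 35
  [7, -34, -1, -25, -12] -> [7, -34, -1] -> 7
  [-48, -4, 3, -24, 5, 3, -32] -> [-48, -4, 3] -> 3
  [48, 31, 15, -25, 20, 14, 50] -> [48, 31, 15] -> 48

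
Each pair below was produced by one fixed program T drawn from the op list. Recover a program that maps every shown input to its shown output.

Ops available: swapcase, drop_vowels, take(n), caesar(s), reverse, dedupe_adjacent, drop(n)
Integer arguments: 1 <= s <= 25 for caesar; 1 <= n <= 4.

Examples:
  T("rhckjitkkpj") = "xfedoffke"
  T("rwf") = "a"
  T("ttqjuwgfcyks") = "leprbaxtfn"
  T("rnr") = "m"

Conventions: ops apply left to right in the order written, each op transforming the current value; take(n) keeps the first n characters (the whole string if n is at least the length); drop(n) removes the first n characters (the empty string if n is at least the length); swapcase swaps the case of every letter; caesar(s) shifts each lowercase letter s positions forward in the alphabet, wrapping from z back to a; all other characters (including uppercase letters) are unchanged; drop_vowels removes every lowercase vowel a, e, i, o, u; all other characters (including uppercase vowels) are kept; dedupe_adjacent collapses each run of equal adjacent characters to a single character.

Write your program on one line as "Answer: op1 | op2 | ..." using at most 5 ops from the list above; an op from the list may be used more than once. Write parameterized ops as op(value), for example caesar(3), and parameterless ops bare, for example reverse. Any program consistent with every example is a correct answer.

caesar(24) | caesar(22) | caesar(12) | drop(2) | caesar(15)

Check, running the answer program on each example:
  "rhckjitkkpj" -> "pfaihgriinh" -> "lbwedcneejd" -> "xniqpozqqvp" -> "iqpozqqvp" -> "xfedoffke"
  "rwf" -> "pud" -> "lqz" -> "xcl" -> "l" -> "a"
  "ttqjuwgfcyks" -> "rrohsuedawiq" -> "nnkdoqazwsem" -> "zzwpacmlieqy" -> "wpacmlieqy" -> "leprbaxtfn"
  "rnr" -> "plp" -> "lhl" -> "xtx" -> "x" -> "m"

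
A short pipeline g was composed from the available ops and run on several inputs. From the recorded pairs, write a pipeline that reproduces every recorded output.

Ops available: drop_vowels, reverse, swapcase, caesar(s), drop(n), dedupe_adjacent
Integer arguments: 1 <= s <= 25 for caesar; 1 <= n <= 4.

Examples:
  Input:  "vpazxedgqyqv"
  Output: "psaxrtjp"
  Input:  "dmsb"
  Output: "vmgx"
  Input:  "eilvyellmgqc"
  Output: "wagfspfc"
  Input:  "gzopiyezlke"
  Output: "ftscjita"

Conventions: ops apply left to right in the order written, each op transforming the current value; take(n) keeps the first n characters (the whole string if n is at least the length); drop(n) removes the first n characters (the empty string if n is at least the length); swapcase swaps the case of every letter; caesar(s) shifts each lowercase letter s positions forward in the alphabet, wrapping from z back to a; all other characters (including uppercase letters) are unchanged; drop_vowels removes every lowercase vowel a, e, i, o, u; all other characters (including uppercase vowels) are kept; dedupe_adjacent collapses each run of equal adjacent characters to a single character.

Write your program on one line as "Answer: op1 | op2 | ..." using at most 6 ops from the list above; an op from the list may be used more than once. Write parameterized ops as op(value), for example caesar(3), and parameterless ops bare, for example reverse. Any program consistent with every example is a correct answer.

dedupe_adjacent | caesar(4) | reverse | drop_vowels | caesar(16)

Check, running the answer program on each example:
  "vpazxedgqyqv" -> "vpazxedgqyqv" -> "ztedbihkucuz" -> "zucukhibdetz" -> "zckhbdtz" -> "psaxrtjp"
  "dmsb" -> "dmsb" -> "hqwf" -> "fwqh" -> "fwqh" -> "vmgx"
  "eilvyellmgqc" -> "eilvyelmgqc" -> "impzcipqkug" -> "gukqpiczpmi" -> "gkqpczpm" -> "wagfspfc"
  "gzopiyezlke" -> "gzopiyezlke" -> "kdstmcidpoi" -> "iopdicmtsdk" -> "pdcmtsdk" -> "ftscjita"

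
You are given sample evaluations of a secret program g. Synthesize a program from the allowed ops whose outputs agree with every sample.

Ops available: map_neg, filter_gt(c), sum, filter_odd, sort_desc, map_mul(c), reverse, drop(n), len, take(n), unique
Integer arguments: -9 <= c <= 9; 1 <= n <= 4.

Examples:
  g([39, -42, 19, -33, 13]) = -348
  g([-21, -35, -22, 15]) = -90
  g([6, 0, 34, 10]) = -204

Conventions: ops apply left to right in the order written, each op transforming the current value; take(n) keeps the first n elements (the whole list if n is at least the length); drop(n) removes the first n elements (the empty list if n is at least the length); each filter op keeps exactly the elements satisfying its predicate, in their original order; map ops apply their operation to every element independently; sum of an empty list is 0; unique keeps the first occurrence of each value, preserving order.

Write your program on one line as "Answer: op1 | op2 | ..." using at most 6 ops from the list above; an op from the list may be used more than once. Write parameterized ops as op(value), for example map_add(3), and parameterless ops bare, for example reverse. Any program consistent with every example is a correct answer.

map_mul(-6) | sort_desc | map_neg | drop(3) | map_neg | sum

Check, running the answer program on each example:
  [39, -42, 19, -33, 13] -> [-234, 252, -114, 198, -78] -> [252, 198, -78, -114, -234] -> [-252, -198, 78, 114, 234] -> [114, 234] -> [-114, -234] -> -348
  [-21, -35, -22, 15] -> [126, 210, 132, -90] -> [210, 132, 126, -90] -> [-210, -132, -126, 90] -> [90] -> [-90] -> -90
  [6, 0, 34, 10] -> [-36, 0, -204, -60] -> [0, -36, -60, -204] -> [0, 36, 60, 204] -> [204] -> [-204] -> -204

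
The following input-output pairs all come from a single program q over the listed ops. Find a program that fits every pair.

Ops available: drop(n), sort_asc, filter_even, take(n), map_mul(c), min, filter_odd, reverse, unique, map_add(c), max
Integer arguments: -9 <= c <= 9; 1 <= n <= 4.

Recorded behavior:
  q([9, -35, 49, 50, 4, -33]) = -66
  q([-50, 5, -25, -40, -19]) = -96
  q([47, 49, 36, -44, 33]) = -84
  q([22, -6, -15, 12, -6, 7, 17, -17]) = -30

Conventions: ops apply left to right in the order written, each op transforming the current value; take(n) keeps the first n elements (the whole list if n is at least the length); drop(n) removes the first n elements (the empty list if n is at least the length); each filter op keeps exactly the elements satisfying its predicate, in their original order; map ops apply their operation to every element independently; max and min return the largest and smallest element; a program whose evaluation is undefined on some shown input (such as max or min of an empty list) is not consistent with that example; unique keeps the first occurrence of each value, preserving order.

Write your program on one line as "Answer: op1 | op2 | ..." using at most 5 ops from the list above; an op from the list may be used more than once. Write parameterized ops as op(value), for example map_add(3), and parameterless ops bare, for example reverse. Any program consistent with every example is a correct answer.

reverse | map_mul(2) | map_add(4) | min

Check, running the answer program on each example:
  [9, -35, 49, 50, 4, -33] -> [-33, 4, 50, 49, -35, 9] -> [-66, 8, 100, 98, -70, 18] -> [-62, 12, 104, 102, -66, 22] -> -66
  [-50, 5, -25, -40, -19] -> [-19, -40, -25, 5, -50] -> [-38, -80, -50, 10, -100] -> [-34, -76, -46, 14, -96] -> -96
  [47, 49, 36, -44, 33] -> [33, -44, 36, 49, 47] -> [66, -88, 72, 98, 94] -> [70, -84, 76, 102, 98] -> -84
  [22, -6, -15, 12, -6, 7, 17, -17] -> [-17, 17, 7, -6, 12, -15, -6, 22] -> [-34, 34, 14, -12, 24, -30, -12, 44] -> [-30, 38, 18, -8, 28, -26, -8, 48] -> -30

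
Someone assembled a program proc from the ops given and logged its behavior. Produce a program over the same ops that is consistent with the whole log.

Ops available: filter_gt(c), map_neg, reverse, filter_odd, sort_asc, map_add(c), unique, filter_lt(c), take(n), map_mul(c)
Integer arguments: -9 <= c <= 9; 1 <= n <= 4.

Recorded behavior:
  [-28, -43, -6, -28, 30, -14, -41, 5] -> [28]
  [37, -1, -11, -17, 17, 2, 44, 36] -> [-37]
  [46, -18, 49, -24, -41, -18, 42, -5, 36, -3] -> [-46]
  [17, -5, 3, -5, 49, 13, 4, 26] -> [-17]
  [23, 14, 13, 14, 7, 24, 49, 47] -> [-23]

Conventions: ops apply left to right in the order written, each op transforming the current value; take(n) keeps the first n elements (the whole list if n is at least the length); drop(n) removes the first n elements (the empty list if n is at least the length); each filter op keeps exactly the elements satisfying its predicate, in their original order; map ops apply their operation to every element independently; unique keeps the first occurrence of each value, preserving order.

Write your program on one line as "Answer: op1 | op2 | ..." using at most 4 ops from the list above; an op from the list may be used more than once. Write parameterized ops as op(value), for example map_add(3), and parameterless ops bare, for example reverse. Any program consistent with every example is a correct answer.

map_neg | unique | take(1)

Check, running the answer program on each example:
  [-28, -43, -6, -28, 30, -14, -41, 5] -> [28, 43, 6, 28, -30, 14, 41, -5] -> [28, 43, 6, -30, 14, 41, -5] -> [28]
  [37, -1, -11, -17, 17, 2, 44, 36] -> [-37, 1, 11, 17, -17, -2, -44, -36] -> [-37, 1, 11, 17, -17, -2, -44, -36] -> [-37]
  [46, -18, 49, -24, -41, -18, 42, -5, 36, -3] -> [-46, 18, -49, 24, 41, 18, -42, 5, -36, 3] -> [-46, 18, -49, 24, 41, -42, 5, -36, 3] -> [-46]
  [17, -5, 3, -5, 49, 13, 4, 26] -> [-17, 5, -3, 5, -49, -13, -4, -26] -> [-17, 5, -3, -49, -13, -4, -26] -> [-17]
  [23, 14, 13, 14, 7, 24, 49, 47] -> [-23, -14, -13, -14, -7, -24, -49, -47] -> [-23, -14, -13, -7, -24, -49, -47] -> [-23]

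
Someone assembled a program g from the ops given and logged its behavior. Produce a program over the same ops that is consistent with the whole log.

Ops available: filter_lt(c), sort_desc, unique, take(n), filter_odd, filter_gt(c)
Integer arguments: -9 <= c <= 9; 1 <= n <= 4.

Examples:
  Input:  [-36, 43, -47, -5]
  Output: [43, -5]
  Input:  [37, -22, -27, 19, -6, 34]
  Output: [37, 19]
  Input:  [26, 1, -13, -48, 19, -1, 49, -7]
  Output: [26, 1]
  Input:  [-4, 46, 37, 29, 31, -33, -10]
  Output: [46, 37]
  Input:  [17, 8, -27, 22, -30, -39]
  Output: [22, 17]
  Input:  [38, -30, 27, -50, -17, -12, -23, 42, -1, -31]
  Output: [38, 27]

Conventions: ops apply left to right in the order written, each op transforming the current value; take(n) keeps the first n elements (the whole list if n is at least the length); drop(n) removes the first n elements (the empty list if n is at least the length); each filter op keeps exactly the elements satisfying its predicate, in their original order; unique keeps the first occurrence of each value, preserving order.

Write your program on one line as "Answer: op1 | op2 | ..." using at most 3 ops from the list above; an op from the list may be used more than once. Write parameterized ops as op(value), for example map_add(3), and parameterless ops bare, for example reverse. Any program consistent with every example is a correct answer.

take(4) | sort_desc | take(2)

Check, running the answer program on each example:
  [-36, 43, -47, -5] -> [-36, 43, -47, -5] -> [43, -5, -36, -47] -> [43, -5]
  [37, -22, -27, 19, -6, 34] -> [37, -22, -27, 19] -> [37, 19, -22, -27] -> [37, 19]
  [26, 1, -13, -48, 19, -1, 49, -7] -> [26, 1, -13, -48] -> [26, 1, -13, -48] -> [26, 1]
  [-4, 46, 37, 29, 31, -33, -10] -> [-4, 46, 37, 29] -> [46, 37, 29, -4] -> [46, 37]
  [17, 8, -27, 22, -30, -39] -> [17, 8, -27, 22] -> [22, 17, 8, -27] -> [22, 17]
  [38, -30, 27, -50, -17, -12, -23, 42, -1, -31] -> [38, -30, 27, -50] -> [38, 27, -30, -50] -> [38, 27]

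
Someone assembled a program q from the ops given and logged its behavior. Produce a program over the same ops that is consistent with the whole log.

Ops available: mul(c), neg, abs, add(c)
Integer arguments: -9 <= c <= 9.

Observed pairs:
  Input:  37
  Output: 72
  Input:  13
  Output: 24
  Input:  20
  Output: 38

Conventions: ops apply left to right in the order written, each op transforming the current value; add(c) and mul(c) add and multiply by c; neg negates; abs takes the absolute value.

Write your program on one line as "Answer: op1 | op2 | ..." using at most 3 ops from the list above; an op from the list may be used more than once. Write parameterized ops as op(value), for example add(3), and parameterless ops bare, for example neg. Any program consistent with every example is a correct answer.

add(-1) | mul(2)

Check, running the answer program on each example:
  37 -> 36 -> 72
  13 -> 12 -> 24
  20 -> 19 -> 38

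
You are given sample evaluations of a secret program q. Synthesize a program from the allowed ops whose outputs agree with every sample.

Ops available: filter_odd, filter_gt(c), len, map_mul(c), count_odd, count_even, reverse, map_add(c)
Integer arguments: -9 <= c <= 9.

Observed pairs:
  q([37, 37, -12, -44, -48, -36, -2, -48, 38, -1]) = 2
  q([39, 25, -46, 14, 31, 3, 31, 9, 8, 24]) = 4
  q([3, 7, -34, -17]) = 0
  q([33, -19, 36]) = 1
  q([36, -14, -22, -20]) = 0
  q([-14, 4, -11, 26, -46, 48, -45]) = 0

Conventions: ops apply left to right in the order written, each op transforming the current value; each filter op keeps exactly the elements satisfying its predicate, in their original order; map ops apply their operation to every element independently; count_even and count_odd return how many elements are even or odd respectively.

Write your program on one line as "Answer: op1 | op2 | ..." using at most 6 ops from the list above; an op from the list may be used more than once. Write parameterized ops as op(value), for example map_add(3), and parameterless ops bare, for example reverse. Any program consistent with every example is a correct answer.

reverse | filter_odd | map_add(2) | map_add(-8) | filter_gt(5) | count_odd

Check, running the answer program on each example:
  [37, 37, -12, -44, -48, -36, -2, -48, 38, -1] -> [-1, 38, -48, -2, -36, -48, -44, -12, 37, 37] -> [-1, 37, 37] -> [1, 39, 39] -> [-7, 31, 31] -> [31, 31] -> 2
  [39, 25, -46, 14, 31, 3, 31, 9, 8, 24] -> [24, 8, 9, 31, 3, 31, 14, -46, 25, 39] -> [9, 31, 3, 31, 25, 39] -> [11, 33, 5, 33, 27, 41] -> [3, 25, -3, 25, 19, 33] -> [25, 25, 19, 33] -> 4
  [3, 7, -34, -17] -> [-17, -34, 7, 3] -> [-17, 7, 3] -> [-15, 9, 5] -> [-23, 1, -3] -> [] -> 0
  [33, -19, 36] -> [36, -19, 33] -> [-19, 33] -> [-17, 35] -> [-25, 27] -> [27] -> 1
  [36, -14, -22, -20] -> [-20, -22, -14, 36] -> [] -> [] -> [] -> [] -> 0
  [-14, 4, -11, 26, -46, 48, -45] -> [-45, 48, -46, 26, -11, 4, -14] -> [-45, -11] -> [-43, -9] -> [-51, -17] -> [] -> 0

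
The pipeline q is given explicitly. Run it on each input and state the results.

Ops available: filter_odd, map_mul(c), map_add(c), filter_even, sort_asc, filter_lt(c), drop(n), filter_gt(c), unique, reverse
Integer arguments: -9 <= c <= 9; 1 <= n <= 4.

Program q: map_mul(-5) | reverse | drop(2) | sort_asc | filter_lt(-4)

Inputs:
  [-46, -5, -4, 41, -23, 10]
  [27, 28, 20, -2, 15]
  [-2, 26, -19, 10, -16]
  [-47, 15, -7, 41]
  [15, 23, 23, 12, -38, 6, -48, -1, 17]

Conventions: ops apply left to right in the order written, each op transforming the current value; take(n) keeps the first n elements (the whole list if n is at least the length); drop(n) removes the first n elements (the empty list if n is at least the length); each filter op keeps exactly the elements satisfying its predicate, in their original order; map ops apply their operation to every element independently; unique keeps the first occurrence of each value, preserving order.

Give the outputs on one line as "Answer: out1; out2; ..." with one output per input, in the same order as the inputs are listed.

Execution, op by op:
  [-46, -5, -4, 41, -23, 10] -> [230, 25, 20, -205, 115, -50] -> [-50, 115, -205, 20, 25, 230] -> [-205, 20, 25, 230] -> [-205, 20, 25, 230] -> [-205]
  [27, 28, 20, -2, 15] -> [-135, -140, -100, 10, -75] -> [-75, 10, -100, -140, -135] -> [-100, -140, -135] -> [-140, -135, -100] -> [-140, -135, -100]
  [-2, 26, -19, 10, -16] -> [10, -130, 95, -50, 80] -> [80, -50, 95, -130, 10] -> [95, -130, 10] -> [-130, 10, 95] -> [-130]
  [-47, 15, -7, 41] -> [235, -75, 35, -205] -> [-205, 35, -75, 235] -> [-75, 235] -> [-75, 235] -> [-75]
  [15, 23, 23, 12, -38, 6, -48, -1, 17] -> [-75, -115, -115, -60, 190, -30, 240, 5, -85] -> [-85, 5, 240, -30, 190, -60, -115, -115, -75] -> [240, -30, 190, -60, -115, -115, -75] -> [-115, -115, -75, -60, -30, 190, 240] -> [-115, -115, -75, -60, -30]

[-205]; [-140, -135, -100]; [-130]; [-75]; [-115, -115, -75, -60, -30]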